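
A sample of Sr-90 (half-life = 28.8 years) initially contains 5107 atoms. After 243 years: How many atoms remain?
N = N₀(1/2)^(t/t½) = 14.73 atoms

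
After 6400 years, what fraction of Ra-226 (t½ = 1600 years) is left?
N/N₀ = (1/2)^(t/t½) = 0.0625 = 6.25%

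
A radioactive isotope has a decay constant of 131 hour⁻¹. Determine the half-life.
t½ = ln(2)/λ = 0.005291 hours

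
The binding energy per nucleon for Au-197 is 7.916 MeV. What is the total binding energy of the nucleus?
B.E. = 7.916 × 197 = 1559 MeV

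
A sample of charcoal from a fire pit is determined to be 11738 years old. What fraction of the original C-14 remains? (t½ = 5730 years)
N/N₀ = (1/2)^(t/t½) = 0.2417 = 24.2%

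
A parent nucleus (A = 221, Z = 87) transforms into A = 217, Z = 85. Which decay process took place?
ΔA = -4, ΔZ = -2 ⇒ alpha decay (α)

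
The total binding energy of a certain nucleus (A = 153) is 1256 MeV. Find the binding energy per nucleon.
B.E./A = 1256/153 = 8.209 MeV/nucleon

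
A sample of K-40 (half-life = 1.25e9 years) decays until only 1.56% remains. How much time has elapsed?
t = t½ × log₂(N₀/N) = 7.503e9 years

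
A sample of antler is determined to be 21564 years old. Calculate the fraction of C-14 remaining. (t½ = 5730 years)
N/N₀ = (1/2)^(t/t½) = 0.07364 = 7.36%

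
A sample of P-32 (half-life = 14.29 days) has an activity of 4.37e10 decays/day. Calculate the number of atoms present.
N = A/λ = 9.009e11 atoms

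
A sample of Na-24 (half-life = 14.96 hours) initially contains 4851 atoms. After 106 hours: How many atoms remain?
N = N₀(1/2)^(t/t½) = 35.72 atoms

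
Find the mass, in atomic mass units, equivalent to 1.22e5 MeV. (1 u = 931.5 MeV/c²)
m = E/c² = 131 u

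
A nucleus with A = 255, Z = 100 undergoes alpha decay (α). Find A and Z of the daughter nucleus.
Daughter: A = 251, Z = 98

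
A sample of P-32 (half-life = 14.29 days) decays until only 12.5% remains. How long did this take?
t = t½ × log₂(N₀/N) = 42.87 days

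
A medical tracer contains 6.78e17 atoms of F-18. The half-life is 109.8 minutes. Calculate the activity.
A = λN = 4.28e15 decays/minute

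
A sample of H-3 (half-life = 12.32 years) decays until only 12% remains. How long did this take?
t = t½ × log₂(N₀/N) = 37.69 years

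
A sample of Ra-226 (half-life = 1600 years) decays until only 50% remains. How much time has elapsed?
t = t½ × log₂(N₀/N) = 1600 years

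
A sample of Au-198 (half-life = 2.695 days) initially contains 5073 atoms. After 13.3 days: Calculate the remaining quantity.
N = N₀(1/2)^(t/t½) = 165.8 atoms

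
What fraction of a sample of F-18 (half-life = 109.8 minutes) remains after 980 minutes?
N/N₀ = (1/2)^(t/t½) = 0.002057 = 0.206%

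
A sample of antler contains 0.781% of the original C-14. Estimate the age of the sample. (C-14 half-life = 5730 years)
Age = t½ × log₂(1/ratio) = 40110 years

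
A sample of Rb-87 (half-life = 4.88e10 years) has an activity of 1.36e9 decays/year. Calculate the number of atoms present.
N = A/λ = 9.575e19 atoms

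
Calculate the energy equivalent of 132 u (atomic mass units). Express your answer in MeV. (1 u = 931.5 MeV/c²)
E = mc² = 1.23e5 MeV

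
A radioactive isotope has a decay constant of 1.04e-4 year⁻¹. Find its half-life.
t½ = ln(2)/λ = 6665 years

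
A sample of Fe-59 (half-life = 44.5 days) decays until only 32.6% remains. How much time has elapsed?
t = t½ × log₂(N₀/N) = 71.96 days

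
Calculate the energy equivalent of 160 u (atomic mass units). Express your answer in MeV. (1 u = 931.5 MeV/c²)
E = mc² = 1.49e5 MeV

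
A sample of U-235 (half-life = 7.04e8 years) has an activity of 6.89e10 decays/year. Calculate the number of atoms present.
N = A/λ = 6.998e19 atoms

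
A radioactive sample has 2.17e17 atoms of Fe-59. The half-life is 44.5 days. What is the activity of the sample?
A = λN = 3.38e15 decays/day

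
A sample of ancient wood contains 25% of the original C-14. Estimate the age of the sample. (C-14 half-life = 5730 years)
Age = t½ × log₂(1/ratio) = 11460 years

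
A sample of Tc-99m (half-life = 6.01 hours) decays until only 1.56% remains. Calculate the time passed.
t = t½ × log₂(N₀/N) = 36.07 hours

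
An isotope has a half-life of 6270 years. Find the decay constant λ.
λ = ln(2)/t½ = 1.105e-4 year⁻¹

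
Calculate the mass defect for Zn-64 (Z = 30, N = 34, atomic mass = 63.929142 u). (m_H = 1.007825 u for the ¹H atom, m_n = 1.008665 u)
Δm = Z·m_H + N·m_n − M = 0.6002 u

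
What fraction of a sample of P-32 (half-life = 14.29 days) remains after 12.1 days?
N/N₀ = (1/2)^(t/t½) = 0.556 = 55.6%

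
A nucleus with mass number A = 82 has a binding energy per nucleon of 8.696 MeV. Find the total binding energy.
B.E. = 8.696 × 82 = 713.1 MeV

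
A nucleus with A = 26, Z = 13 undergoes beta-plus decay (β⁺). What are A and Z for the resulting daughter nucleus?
Daughter: A = 26, Z = 12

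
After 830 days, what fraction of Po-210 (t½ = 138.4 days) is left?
N/N₀ = (1/2)^(t/t½) = 0.01566 = 1.57%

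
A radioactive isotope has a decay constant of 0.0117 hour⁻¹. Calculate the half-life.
t½ = ln(2)/λ = 59.24 hours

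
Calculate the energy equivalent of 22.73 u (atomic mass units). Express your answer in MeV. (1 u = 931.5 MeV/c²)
E = mc² = 21170 MeV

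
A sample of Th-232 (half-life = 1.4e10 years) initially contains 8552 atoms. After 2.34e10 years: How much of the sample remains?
N = N₀(1/2)^(t/t½) = 2685 atoms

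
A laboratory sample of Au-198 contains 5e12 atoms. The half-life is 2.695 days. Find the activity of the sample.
A = λN = 1.286e12 decays/day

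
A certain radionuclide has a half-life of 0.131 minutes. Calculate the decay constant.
λ = ln(2)/t½ = 5.291 minute⁻¹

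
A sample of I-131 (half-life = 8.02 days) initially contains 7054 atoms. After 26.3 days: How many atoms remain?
N = N₀(1/2)^(t/t½) = 726.6 atoms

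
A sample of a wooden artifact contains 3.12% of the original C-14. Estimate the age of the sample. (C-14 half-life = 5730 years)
Age = t½ × log₂(1/ratio) = 28660 years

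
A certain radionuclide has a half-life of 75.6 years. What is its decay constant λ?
λ = ln(2)/t½ = 0.009169 year⁻¹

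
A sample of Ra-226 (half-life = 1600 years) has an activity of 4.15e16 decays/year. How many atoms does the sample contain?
N = A/λ = 9.579e19 atoms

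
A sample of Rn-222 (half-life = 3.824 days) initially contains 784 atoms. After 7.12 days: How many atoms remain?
N = N₀(1/2)^(t/t½) = 215.7 atoms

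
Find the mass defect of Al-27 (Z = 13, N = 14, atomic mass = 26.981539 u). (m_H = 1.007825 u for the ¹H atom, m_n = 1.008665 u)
Δm = Z·m_H + N·m_n − M = 0.2415 u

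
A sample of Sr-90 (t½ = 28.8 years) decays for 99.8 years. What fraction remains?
N/N₀ = (1/2)^(t/t½) = 0.09054 = 9.05%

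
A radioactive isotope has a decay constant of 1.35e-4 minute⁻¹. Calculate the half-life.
t½ = ln(2)/λ = 5134 minutes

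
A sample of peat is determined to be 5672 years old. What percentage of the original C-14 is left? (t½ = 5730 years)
N/N₀ = (1/2)^(t/t½) = 0.5035 = 50.4%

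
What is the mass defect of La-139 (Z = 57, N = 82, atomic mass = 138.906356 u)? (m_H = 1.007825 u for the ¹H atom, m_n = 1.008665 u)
Δm = Z·m_H + N·m_n − M = 1.25 u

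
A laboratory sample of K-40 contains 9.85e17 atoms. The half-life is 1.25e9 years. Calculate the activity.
A = λN = 5.462e8 decays/year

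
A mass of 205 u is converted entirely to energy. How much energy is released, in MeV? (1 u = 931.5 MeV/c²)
E = mc² = 1.91e5 MeV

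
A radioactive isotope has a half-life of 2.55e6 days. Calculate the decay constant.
λ = ln(2)/t½ = 2.718e-7 day⁻¹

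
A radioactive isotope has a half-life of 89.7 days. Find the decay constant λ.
λ = ln(2)/t½ = 0.007727 day⁻¹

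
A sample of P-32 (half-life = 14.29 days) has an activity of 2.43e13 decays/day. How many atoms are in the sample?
N = A/λ = 5.01e14 atoms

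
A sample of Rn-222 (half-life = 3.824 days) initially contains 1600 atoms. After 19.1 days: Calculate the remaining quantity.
N = N₀(1/2)^(t/t½) = 50.18 atoms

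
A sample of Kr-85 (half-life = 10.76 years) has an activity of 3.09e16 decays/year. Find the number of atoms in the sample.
N = A/λ = 4.797e17 atoms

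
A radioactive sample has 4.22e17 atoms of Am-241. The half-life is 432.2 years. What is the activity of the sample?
A = λN = 6.768e14 decays/year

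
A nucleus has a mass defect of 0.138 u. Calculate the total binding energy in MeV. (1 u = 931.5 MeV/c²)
B.E. = Δm × 931.5 = 128.5 MeV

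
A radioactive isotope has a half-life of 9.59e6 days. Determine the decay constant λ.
λ = ln(2)/t½ = 7.228e-8 day⁻¹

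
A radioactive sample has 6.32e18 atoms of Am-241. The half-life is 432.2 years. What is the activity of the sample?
A = λN = 1.014e16 decays/year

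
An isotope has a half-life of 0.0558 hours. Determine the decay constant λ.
λ = ln(2)/t½ = 12.42 hour⁻¹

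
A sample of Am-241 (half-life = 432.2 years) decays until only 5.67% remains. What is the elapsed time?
t = t½ × log₂(N₀/N) = 1790 years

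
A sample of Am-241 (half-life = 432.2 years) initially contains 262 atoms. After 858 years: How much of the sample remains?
N = N₀(1/2)^(t/t½) = 66.18 atoms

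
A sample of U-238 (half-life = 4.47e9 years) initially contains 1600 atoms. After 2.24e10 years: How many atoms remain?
N = N₀(1/2)^(t/t½) = 49.61 atoms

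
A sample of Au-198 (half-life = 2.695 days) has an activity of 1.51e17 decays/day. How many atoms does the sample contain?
N = A/λ = 5.871e17 atoms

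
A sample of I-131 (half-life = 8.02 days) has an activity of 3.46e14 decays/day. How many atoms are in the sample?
N = A/λ = 4.003e15 atoms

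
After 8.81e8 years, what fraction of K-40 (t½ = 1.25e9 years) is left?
N/N₀ = (1/2)^(t/t½) = 0.6135 = 61.4%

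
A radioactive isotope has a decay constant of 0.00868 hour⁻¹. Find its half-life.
t½ = ln(2)/λ = 79.86 hours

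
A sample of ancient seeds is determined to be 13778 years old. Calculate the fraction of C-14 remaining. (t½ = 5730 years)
N/N₀ = (1/2)^(t/t½) = 0.1889 = 18.9%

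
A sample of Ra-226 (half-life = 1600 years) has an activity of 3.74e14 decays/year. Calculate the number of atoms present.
N = A/λ = 8.633e17 atoms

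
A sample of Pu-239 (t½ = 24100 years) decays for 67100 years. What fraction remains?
N/N₀ = (1/2)^(t/t½) = 0.1452 = 14.5%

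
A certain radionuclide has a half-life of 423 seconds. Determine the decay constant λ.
λ = ln(2)/t½ = 0.001639 second⁻¹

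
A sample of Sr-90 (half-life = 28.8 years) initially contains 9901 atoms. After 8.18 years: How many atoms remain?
N = N₀(1/2)^(t/t½) = 8132 atoms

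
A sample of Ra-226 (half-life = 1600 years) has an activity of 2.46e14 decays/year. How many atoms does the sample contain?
N = A/λ = 5.678e17 atoms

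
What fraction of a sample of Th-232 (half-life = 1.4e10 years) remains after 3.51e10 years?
N/N₀ = (1/2)^(t/t½) = 0.1759 = 17.6%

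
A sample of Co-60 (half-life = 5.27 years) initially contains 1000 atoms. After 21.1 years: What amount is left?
N = N₀(1/2)^(t/t½) = 62.34 atoms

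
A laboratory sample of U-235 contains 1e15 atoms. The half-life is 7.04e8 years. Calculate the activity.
A = λN = 9.846e5 decays/year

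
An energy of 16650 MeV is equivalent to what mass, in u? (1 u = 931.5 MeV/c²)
m = E/c² = 17.87 u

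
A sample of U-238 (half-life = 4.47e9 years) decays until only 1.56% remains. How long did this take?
t = t½ × log₂(N₀/N) = 2.683e10 years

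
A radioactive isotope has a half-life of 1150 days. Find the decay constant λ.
λ = ln(2)/t½ = 6.027e-4 day⁻¹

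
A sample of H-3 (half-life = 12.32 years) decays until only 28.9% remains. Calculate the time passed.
t = t½ × log₂(N₀/N) = 22.06 years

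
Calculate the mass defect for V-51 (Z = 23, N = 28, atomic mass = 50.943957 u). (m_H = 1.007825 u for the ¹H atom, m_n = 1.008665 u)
Δm = Z·m_H + N·m_n − M = 0.4786 u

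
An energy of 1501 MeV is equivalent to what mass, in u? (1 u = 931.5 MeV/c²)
m = E/c² = 1.611 u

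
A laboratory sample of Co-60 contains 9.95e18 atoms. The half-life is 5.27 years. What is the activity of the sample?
A = λN = 1.309e18 decays/year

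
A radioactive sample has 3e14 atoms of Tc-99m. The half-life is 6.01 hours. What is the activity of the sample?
A = λN = 3.46e13 decays/hour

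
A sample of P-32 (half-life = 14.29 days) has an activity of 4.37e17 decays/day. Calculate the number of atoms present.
N = A/λ = 9.009e18 atoms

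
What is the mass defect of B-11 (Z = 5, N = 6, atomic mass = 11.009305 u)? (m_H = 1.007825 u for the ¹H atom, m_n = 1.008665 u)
Δm = Z·m_H + N·m_n − M = 0.08181 u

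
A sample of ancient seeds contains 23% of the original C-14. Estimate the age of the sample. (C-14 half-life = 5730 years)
Age = t½ × log₂(1/ratio) = 12150 years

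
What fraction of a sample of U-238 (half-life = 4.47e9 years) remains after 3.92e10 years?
N/N₀ = (1/2)^(t/t½) = 0.002291 = 0.229%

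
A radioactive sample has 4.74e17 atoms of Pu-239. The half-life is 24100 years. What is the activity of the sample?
A = λN = 1.363e13 decays/year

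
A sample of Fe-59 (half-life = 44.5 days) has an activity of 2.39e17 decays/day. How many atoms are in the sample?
N = A/λ = 1.534e19 atoms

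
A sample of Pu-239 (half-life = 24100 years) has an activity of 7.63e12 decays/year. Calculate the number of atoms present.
N = A/λ = 2.653e17 atoms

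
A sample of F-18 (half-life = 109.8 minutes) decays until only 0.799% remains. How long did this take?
t = t½ × log₂(N₀/N) = 765 minutes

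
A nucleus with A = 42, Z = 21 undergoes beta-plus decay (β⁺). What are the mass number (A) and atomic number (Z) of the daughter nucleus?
Daughter: A = 42, Z = 20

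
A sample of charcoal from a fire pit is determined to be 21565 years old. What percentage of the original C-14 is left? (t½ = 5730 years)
N/N₀ = (1/2)^(t/t½) = 0.07363 = 7.36%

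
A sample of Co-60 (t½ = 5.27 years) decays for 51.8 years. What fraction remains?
N/N₀ = (1/2)^(t/t½) = 0.001099 = 0.11%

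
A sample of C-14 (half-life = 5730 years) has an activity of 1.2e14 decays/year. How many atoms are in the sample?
N = A/λ = 9.92e17 atoms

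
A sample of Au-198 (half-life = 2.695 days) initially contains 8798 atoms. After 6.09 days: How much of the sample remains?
N = N₀(1/2)^(t/t½) = 1837 atoms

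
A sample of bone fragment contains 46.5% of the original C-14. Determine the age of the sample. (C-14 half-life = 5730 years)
Age = t½ × log₂(1/ratio) = 6330 years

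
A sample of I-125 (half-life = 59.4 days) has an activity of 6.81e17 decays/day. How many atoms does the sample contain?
N = A/λ = 5.836e19 atoms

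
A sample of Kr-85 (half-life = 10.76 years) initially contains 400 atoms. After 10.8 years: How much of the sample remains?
N = N₀(1/2)^(t/t½) = 199.5 atoms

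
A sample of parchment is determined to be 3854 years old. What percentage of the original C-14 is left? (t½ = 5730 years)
N/N₀ = (1/2)^(t/t½) = 0.6274 = 62.7%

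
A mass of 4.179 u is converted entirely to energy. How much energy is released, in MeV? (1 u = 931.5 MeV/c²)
E = mc² = 3893 MeV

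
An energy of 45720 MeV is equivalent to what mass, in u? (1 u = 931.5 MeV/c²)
m = E/c² = 49.08 u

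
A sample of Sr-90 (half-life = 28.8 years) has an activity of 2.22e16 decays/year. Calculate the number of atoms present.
N = A/λ = 9.224e17 atoms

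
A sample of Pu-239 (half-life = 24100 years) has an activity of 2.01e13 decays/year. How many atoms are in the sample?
N = A/λ = 6.989e17 atoms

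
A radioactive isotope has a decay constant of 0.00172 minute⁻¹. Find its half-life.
t½ = ln(2)/λ = 403 minutes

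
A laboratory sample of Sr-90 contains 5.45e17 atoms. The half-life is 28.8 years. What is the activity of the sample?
A = λN = 1.312e16 decays/year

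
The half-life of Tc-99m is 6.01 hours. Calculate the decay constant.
λ = ln(2)/t½ = 0.1153 hour⁻¹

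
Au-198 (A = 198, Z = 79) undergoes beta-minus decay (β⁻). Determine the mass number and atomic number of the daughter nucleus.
Daughter: A = 198, Z = 80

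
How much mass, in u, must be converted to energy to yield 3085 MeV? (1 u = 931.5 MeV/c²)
m = E/c² = 3.312 u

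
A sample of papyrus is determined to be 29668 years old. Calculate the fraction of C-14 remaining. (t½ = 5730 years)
N/N₀ = (1/2)^(t/t½) = 0.02763 = 2.76%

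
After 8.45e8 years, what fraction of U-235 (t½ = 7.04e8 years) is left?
N/N₀ = (1/2)^(t/t½) = 0.4352 = 43.5%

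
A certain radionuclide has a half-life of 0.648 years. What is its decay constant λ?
λ = ln(2)/t½ = 1.07 year⁻¹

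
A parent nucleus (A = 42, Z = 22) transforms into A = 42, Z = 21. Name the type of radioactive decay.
ΔA = 0, ΔZ = -1 ⇒ beta-plus decay (β⁺) or electron capture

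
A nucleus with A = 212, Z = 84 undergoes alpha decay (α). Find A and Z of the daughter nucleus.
Daughter: A = 208, Z = 82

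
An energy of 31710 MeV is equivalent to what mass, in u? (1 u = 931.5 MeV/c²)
m = E/c² = 34.04 u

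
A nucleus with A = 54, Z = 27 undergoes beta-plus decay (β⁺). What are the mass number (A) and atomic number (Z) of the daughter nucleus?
Daughter: A = 54, Z = 26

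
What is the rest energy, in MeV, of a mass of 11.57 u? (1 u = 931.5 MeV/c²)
E = mc² = 10780 MeV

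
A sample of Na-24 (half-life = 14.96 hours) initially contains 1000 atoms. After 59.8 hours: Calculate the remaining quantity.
N = N₀(1/2)^(t/t½) = 62.62 atoms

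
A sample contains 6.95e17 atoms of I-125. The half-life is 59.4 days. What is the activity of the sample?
A = λN = 8.11e15 decays/day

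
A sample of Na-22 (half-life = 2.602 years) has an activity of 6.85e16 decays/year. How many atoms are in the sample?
N = A/λ = 2.571e17 atoms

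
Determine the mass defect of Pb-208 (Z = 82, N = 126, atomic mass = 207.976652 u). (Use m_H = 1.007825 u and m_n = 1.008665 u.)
Δm = Z·m_H + N·m_n − M = 1.757 u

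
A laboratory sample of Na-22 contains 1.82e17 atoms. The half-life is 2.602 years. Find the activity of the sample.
A = λN = 4.848e16 decays/year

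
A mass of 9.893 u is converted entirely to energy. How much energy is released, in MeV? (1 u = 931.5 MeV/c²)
E = mc² = 9215 MeV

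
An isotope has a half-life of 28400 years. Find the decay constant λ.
λ = ln(2)/t½ = 2.441e-5 year⁻¹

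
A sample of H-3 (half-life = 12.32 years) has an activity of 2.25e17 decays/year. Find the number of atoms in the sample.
N = A/λ = 3.999e18 atoms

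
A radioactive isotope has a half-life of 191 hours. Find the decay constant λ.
λ = ln(2)/t½ = 0.003629 hour⁻¹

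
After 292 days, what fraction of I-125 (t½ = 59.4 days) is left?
N/N₀ = (1/2)^(t/t½) = 0.03313 = 3.31%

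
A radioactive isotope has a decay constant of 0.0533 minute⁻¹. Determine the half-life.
t½ = ln(2)/λ = 13 minutes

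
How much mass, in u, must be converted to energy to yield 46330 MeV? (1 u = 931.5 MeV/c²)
m = E/c² = 49.74 u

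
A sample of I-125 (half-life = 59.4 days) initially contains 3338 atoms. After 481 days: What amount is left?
N = N₀(1/2)^(t/t½) = 12.19 atoms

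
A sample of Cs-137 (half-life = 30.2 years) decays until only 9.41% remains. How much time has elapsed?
t = t½ × log₂(N₀/N) = 103 years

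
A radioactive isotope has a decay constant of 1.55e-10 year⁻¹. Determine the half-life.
t½ = ln(2)/λ = 4.472e9 years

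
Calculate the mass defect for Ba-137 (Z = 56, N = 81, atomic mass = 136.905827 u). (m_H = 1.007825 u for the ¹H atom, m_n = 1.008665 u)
Δm = Z·m_H + N·m_n − M = 1.234 u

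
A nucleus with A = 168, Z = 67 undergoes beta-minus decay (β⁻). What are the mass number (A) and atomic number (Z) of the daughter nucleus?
Daughter: A = 168, Z = 68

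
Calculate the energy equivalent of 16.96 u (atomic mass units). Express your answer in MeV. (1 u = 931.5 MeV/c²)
E = mc² = 15800 MeV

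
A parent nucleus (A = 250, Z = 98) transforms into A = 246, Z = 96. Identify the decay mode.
ΔA = -4, ΔZ = -2 ⇒ alpha decay (α)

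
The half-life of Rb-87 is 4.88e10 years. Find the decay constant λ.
λ = ln(2)/t½ = 1.42e-11 year⁻¹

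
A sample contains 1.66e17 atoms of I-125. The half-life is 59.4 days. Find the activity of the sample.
A = λN = 1.937e15 decays/day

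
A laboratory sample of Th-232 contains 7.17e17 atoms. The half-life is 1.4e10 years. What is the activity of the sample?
A = λN = 3.55e7 decays/year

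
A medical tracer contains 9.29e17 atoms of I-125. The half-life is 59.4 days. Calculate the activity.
A = λN = 1.084e16 decays/day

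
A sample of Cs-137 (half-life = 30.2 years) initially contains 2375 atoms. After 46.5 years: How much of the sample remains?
N = N₀(1/2)^(t/t½) = 816.9 atoms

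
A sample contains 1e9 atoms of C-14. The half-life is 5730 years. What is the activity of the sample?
A = λN = 1.21e5 decays/year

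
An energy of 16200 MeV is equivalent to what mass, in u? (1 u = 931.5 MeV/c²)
m = E/c² = 17.39 u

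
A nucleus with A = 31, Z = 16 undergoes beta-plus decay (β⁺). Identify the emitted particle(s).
β⁺: positron (e⁺) + neutrino (νₑ)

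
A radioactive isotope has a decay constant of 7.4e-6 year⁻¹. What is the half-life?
t½ = ln(2)/λ = 93670 years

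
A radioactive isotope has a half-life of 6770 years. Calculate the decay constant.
λ = ln(2)/t½ = 1.024e-4 year⁻¹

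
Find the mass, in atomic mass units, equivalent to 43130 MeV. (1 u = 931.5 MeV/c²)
m = E/c² = 46.3 u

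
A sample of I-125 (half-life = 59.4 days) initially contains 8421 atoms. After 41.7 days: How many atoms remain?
N = N₀(1/2)^(t/t½) = 5176 atoms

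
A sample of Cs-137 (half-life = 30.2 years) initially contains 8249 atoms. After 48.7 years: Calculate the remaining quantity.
N = N₀(1/2)^(t/t½) = 2698 atoms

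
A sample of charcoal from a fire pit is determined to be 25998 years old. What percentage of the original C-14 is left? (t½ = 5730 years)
N/N₀ = (1/2)^(t/t½) = 0.04307 = 4.31%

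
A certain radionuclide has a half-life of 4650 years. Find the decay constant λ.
λ = ln(2)/t½ = 1.491e-4 year⁻¹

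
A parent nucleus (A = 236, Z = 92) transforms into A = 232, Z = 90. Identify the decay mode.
ΔA = -4, ΔZ = -2 ⇒ alpha decay (α)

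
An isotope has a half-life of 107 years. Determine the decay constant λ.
λ = ln(2)/t½ = 0.006478 year⁻¹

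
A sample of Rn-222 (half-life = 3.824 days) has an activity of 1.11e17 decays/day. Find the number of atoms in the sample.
N = A/λ = 6.124e17 atoms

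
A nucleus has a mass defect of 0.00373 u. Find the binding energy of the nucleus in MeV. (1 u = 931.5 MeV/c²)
B.E. = Δm × 931.5 = 3.474 MeV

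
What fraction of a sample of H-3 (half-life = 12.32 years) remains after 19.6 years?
N/N₀ = (1/2)^(t/t½) = 0.332 = 33.2%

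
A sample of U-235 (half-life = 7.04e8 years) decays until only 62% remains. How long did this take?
t = t½ × log₂(N₀/N) = 4.855e8 years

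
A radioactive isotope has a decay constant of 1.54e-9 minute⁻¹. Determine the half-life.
t½ = ln(2)/λ = 4.501e8 minutes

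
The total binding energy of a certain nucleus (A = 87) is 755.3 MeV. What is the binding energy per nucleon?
B.E./A = 755.3/87 = 8.682 MeV/nucleon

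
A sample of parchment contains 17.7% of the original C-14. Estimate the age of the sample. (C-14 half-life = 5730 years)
Age = t½ × log₂(1/ratio) = 14310 years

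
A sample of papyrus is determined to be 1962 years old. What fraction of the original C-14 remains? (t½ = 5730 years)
N/N₀ = (1/2)^(t/t½) = 0.7887 = 78.9%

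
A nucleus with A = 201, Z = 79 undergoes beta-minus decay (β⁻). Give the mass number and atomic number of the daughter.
Daughter: A = 201, Z = 80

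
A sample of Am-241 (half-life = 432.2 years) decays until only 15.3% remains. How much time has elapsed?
t = t½ × log₂(N₀/N) = 1171 years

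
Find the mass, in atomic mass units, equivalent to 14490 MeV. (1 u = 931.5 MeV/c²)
m = E/c² = 15.56 u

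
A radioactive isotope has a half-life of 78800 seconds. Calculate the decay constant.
λ = ln(2)/t½ = 8.796e-6 second⁻¹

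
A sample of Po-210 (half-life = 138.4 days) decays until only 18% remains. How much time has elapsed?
t = t½ × log₂(N₀/N) = 342.4 days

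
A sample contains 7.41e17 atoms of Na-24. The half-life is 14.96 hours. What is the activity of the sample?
A = λN = 3.433e16 decays/hour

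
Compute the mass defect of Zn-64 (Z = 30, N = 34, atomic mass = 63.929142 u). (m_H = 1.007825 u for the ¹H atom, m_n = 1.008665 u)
Δm = Z·m_H + N·m_n − M = 0.6002 u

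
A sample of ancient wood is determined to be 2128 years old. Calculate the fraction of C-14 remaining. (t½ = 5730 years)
N/N₀ = (1/2)^(t/t½) = 0.773 = 77.3%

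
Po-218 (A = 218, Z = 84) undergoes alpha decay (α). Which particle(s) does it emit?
α particle = ⁴₂He (2 protons + 2 neutrons)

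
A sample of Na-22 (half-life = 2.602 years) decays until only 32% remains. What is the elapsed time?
t = t½ × log₂(N₀/N) = 4.277 years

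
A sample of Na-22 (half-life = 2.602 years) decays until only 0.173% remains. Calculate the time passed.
t = t½ × log₂(N₀/N) = 23.87 years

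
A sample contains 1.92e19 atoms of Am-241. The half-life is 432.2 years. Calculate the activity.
A = λN = 3.079e16 decays/year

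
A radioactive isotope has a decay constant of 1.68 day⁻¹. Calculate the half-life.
t½ = ln(2)/λ = 0.4126 days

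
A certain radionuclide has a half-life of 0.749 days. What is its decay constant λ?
λ = ln(2)/t½ = 0.9254 day⁻¹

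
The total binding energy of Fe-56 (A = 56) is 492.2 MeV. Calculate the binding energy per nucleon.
B.E./A = 492.2/56 = 8.789 MeV/nucleon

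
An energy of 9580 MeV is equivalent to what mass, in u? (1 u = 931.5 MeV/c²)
m = E/c² = 10.28 u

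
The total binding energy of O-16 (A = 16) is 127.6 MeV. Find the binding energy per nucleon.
B.E./A = 127.6/16 = 7.975 MeV/nucleon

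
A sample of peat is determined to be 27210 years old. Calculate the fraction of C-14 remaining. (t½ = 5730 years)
N/N₀ = (1/2)^(t/t½) = 0.0372 = 3.72%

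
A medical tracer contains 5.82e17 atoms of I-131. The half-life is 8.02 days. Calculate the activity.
A = λN = 5.03e16 decays/day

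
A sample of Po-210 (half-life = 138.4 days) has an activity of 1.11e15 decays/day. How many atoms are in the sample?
N = A/λ = 2.216e17 atoms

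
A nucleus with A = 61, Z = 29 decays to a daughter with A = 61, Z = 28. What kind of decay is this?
ΔA = 0, ΔZ = -1 ⇒ beta-plus decay (β⁺) or electron capture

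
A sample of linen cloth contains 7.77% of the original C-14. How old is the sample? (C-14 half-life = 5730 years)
Age = t½ × log₂(1/ratio) = 21120 years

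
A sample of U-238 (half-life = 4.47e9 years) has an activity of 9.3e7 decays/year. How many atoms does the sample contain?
N = A/λ = 5.997e17 atoms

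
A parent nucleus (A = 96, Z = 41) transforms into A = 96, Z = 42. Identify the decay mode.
ΔA = 0, ΔZ = +1 ⇒ beta-minus decay (β⁻)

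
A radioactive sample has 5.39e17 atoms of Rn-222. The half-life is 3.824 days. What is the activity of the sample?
A = λN = 9.77e16 decays/day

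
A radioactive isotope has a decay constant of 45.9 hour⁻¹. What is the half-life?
t½ = ln(2)/λ = 0.0151 hours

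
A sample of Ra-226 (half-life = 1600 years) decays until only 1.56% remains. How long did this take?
t = t½ × log₂(N₀/N) = 9604 years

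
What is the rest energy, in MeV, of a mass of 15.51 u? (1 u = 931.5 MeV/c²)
E = mc² = 14450 MeV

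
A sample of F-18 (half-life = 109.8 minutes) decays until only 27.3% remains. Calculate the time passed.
t = t½ × log₂(N₀/N) = 205.7 minutes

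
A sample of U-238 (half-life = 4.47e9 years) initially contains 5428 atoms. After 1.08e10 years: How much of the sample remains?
N = N₀(1/2)^(t/t½) = 1017 atoms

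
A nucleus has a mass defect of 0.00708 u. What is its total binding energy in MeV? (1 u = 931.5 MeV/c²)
B.E. = Δm × 931.5 = 6.595 MeV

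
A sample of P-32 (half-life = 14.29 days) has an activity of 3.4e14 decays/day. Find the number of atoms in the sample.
N = A/λ = 7.009e15 atoms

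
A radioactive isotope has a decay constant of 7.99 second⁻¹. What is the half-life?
t½ = ln(2)/λ = 0.08675 seconds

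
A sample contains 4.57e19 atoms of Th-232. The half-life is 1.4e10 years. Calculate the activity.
A = λN = 2.263e9 decays/year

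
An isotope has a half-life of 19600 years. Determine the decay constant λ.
λ = ln(2)/t½ = 3.536e-5 year⁻¹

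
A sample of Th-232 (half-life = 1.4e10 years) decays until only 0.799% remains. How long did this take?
t = t½ × log₂(N₀/N) = 9.755e10 years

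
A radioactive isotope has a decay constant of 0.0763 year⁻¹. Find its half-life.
t½ = ln(2)/λ = 9.084 years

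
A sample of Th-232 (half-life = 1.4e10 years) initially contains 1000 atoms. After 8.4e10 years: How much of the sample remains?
N = N₀(1/2)^(t/t½) = 15.62 atoms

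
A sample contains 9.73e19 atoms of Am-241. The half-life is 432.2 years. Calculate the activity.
A = λN = 1.56e17 decays/year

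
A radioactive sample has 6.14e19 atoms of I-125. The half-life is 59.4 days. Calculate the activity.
A = λN = 7.165e17 decays/day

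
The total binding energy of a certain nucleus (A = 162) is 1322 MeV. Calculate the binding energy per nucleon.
B.E./A = 1322/162 = 8.16 MeV/nucleon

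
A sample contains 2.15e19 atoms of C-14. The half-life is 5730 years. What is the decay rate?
A = λN = 2.601e15 decays/year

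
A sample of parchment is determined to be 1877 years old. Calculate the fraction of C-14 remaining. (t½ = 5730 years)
N/N₀ = (1/2)^(t/t½) = 0.7969 = 79.7%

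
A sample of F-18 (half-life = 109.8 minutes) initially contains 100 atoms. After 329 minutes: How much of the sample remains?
N = N₀(1/2)^(t/t½) = 12.53 atoms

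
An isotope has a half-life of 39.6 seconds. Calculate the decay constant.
λ = ln(2)/t½ = 0.0175 second⁻¹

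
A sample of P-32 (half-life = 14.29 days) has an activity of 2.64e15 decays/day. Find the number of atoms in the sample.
N = A/λ = 5.443e16 atoms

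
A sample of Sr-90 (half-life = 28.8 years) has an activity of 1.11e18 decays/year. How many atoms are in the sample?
N = A/λ = 4.612e19 atoms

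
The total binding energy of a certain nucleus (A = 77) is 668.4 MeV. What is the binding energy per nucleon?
B.E./A = 668.4/77 = 8.681 MeV/nucleon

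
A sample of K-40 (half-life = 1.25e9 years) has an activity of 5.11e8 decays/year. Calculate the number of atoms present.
N = A/λ = 9.215e17 atoms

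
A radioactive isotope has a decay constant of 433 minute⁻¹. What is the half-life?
t½ = ln(2)/λ = 0.001601 minutes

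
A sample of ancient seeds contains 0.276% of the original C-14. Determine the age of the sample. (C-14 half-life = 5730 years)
Age = t½ × log₂(1/ratio) = 48710 years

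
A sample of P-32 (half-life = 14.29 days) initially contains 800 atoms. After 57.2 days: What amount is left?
N = N₀(1/2)^(t/t½) = 49.9 atoms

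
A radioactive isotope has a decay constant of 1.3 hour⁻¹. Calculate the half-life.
t½ = ln(2)/λ = 0.5332 hours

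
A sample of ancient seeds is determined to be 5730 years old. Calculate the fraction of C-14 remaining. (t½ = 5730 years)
N/N₀ = (1/2)^(t/t½) = 0.5 = 50%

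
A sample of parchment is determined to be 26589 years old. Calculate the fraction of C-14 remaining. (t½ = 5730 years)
N/N₀ = (1/2)^(t/t½) = 0.0401 = 4.01%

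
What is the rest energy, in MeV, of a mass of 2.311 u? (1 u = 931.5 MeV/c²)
E = mc² = 2153 MeV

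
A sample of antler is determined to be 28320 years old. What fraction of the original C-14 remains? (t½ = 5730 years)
N/N₀ = (1/2)^(t/t½) = 0.03252 = 3.25%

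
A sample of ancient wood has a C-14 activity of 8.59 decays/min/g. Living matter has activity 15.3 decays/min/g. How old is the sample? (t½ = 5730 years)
Age = t½ × log₂(A₀/A) = 4772 years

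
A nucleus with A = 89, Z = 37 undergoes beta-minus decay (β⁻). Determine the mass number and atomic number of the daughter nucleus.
Daughter: A = 89, Z = 38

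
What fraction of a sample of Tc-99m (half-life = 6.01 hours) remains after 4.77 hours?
N/N₀ = (1/2)^(t/t½) = 0.5769 = 57.7%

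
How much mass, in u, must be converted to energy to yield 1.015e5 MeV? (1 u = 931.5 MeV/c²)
m = E/c² = 109 u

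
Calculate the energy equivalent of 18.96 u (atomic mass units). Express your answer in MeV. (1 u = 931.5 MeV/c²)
E = mc² = 17660 MeV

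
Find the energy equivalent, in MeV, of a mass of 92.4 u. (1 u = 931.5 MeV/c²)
E = mc² = 86070 MeV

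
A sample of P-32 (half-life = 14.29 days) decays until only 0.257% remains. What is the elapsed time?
t = t½ × log₂(N₀/N) = 123 days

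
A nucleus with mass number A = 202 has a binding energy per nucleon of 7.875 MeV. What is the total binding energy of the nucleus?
B.E. = 7.875 × 202 = 1591 MeV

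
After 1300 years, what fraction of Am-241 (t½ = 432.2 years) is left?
N/N₀ = (1/2)^(t/t½) = 0.1243 = 12.4%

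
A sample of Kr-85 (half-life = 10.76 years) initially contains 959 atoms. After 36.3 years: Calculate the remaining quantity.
N = N₀(1/2)^(t/t½) = 92.53 atoms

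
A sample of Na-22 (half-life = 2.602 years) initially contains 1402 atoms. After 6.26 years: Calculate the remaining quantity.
N = N₀(1/2)^(t/t½) = 264.6 atoms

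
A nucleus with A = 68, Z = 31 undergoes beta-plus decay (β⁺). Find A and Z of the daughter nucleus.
Daughter: A = 68, Z = 30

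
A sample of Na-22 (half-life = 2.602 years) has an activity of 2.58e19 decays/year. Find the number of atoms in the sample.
N = A/λ = 9.685e19 atoms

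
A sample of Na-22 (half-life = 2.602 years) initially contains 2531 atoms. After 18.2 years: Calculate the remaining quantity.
N = N₀(1/2)^(t/t½) = 19.85 atoms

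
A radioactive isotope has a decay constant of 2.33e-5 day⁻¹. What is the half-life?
t½ = ln(2)/λ = 29750 days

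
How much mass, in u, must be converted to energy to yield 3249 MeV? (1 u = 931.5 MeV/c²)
m = E/c² = 3.488 u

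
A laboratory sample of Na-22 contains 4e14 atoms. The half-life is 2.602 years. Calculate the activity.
A = λN = 1.066e14 decays/year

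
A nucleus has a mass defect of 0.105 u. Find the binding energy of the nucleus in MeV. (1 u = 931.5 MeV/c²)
B.E. = Δm × 931.5 = 97.81 MeV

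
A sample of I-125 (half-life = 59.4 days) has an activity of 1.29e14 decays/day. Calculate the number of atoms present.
N = A/λ = 1.105e16 atoms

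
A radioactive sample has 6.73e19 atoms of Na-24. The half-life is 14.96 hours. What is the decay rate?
A = λN = 3.118e18 decays/hour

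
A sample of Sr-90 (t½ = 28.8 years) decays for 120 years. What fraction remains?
N/N₀ = (1/2)^(t/t½) = 0.05568 = 5.57%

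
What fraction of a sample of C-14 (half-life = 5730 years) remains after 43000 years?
N/N₀ = (1/2)^(t/t½) = 0.005508 = 0.551%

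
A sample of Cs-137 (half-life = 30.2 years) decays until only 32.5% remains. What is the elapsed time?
t = t½ × log₂(N₀/N) = 48.97 years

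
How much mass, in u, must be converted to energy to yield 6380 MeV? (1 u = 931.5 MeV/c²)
m = E/c² = 6.849 u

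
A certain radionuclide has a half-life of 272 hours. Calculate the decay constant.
λ = ln(2)/t½ = 0.002548 hour⁻¹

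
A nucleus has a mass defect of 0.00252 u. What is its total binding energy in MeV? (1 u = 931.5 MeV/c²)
B.E. = Δm × 931.5 = 2.347 MeV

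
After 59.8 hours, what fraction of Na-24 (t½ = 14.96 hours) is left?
N/N₀ = (1/2)^(t/t½) = 0.06262 = 6.26%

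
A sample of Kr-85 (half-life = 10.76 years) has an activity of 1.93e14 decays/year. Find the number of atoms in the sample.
N = A/λ = 2.996e15 atoms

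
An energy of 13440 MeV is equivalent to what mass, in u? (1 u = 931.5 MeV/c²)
m = E/c² = 14.43 u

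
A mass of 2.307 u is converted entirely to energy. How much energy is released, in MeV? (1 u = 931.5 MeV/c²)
E = mc² = 2149 MeV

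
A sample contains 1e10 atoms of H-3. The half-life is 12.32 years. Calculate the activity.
A = λN = 5.626e8 decays/year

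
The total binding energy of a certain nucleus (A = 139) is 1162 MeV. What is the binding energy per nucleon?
B.E./A = 1162/139 = 8.36 MeV/nucleon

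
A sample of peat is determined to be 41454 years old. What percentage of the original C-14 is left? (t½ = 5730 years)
N/N₀ = (1/2)^(t/t½) = 0.00664 = 0.664%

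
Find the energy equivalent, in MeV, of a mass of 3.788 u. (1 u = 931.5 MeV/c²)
E = mc² = 3529 MeV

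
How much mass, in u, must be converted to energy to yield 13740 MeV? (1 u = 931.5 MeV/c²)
m = E/c² = 14.75 u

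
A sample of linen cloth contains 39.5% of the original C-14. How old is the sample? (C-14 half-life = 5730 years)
Age = t½ × log₂(1/ratio) = 7679 years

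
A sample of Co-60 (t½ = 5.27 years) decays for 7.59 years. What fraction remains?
N/N₀ = (1/2)^(t/t½) = 0.3685 = 36.9%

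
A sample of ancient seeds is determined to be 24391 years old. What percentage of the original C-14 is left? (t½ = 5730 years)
N/N₀ = (1/2)^(t/t½) = 0.05231 = 5.23%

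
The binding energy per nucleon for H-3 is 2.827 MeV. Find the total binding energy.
B.E. = 2.827 × 3 = 8.481 MeV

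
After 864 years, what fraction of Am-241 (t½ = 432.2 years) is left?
N/N₀ = (1/2)^(t/t½) = 0.2502 = 25%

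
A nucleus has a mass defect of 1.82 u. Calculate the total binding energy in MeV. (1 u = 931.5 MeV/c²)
B.E. = Δm × 931.5 = 1695 MeV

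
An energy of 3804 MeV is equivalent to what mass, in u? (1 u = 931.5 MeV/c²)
m = E/c² = 4.084 u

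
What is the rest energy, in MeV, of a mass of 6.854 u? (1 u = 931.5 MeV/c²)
E = mc² = 6385 MeV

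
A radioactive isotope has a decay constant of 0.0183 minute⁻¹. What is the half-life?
t½ = ln(2)/λ = 37.88 minutes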